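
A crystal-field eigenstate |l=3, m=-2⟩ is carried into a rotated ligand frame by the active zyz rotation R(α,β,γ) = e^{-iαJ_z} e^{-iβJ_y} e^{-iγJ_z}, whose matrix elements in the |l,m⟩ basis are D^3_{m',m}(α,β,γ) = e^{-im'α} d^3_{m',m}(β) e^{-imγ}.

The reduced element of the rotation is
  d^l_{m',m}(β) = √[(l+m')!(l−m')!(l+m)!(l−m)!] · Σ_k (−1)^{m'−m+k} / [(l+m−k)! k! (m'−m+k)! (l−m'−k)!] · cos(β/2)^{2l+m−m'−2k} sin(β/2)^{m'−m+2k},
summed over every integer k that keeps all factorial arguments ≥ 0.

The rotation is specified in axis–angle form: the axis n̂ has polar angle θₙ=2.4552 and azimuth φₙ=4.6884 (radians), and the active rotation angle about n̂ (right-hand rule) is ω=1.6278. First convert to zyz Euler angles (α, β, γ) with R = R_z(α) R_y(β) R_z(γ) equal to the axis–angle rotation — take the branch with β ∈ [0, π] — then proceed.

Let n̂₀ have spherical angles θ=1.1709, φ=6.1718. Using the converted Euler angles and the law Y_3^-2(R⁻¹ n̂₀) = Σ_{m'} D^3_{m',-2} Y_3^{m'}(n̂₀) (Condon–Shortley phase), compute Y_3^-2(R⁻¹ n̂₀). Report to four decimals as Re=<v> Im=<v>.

Axis–angle → zyz. n̂ = (sinθₙcosφₙ, sinθₙsinφₙ, cosθₙ) = (-0.015202, -0.633569, -0.773537), ω = 1.6278.
R = I cosω + sinω [n̂]ₓ + (1−cosω) n̂n̂ᵀ gives
  R = [-0.056729, +0.782461, -0.620111; -0.762101, +0.367306, +0.533187; +0.644968, +0.502834, +0.575477]
β = atan2(√(R₁₃²+R₂₃²), R₃₃) = 0.957609; α = atan2(R₂₃, R₁₃) mod 2π = 2.431421; γ = atan2(R₃₂, −R₃₁) mod 2π = 2.479399
Need the full column D^3_{m',-2} for m'=−3..3 at α=2.4314, β=0.9576, γ=2.4794.
cos(β/2)=0.887546, sin(β/2)=0.460718
d^3_{-3,-2}: single k=1 term ⇒ +0.621536;  D = +0.591279-0.191562i
d^3_{-2,-2}: k∈[0..1] ⇒ +0.488817 -0.658575 = -0.169758;  D = +0.156564+0.065616i
d^3_{-1,-2}: k∈[0..1] ⇒ -0.802400 +0.432424 = -0.369976;  D = -0.165496-0.330898i
d^3_{0,-2}: k∈[0..1] ⇒ +0.721433 -0.194395 = +0.527038;  D = +0.128557-0.511118i
d^3_{1,-2}: k∈[0..1] ⇒ -0.432424 +0.058260 = -0.374164;  D = +0.305777-0.215637i
d^3_{2,-2}: k∈[0..1] ⇒ +0.177457 -0.009563 = +0.167894;  D = +0.167122+0.016086i
d^3_{3,-2}: single k=0 term ⇒ -0.045128;  D = +0.031242+0.032565i
Y_3^{m'}(θ=1.1709,φ=6.1718) and Σ D·Y over m':
  (+0.5913-0.1916i)·(+0.3080+0.1069i)  (+0.1566+0.0656i)·(+0.3292+0.0746i)  (-0.1655-0.3309i)·(-0.0716-0.0080i)  (+0.1286-0.5111i)·(-0.3258+0.0000i)  (+0.3058-0.2156i)·(+0.0716-0.0080i)  (+0.1671+0.0161i)·(+0.3292-0.0746i)  (+0.0312+0.0326i)·(-0.3080+0.1069i)
Y_3^-2(R⁻¹ n̂) = +0.279882+0.197277i

Re=0.2799 Im=0.1973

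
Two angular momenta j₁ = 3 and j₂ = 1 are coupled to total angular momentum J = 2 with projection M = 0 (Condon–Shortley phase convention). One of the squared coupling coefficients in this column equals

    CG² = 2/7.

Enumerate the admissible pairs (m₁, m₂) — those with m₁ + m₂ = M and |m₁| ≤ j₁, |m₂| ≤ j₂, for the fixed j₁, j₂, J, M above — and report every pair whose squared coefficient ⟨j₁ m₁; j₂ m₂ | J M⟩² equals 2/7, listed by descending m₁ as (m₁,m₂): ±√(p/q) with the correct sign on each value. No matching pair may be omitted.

(1,-1): +√(2/7); (-1,1): +√(2/7)

Admissible pairs with m₁+m₂ = M = 0: (-1,1), (0,0), (1,-1)
  (m₁,m₂)=(1,-1): CG² = 2/7, CG = +√(2/7)   ← matches the target
  (m₁,m₂)=(0,0): CG² = 3/7, CG = −√(3/7)
  (m₁,m₂)=(-1,1): CG² = 2/7, CG = +√(2/7)   ← matches the target
Pairs with CG² = 2/7: (1,-1): +√(2/7); (-1,1): +√(2/7)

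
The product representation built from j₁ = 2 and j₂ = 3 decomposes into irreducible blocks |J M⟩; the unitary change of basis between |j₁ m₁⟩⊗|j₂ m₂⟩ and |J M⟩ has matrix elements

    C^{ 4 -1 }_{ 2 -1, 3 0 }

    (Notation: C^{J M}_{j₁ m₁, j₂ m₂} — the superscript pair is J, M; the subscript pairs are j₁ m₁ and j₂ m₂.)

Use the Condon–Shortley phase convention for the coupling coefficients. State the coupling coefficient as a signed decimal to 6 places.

√[9·1!3!5!/10! · 1!3!3!3!3!5!] = √(1944/7)
  +(−1)^0/∏(0,1,3,3,0,2)! = 1/72  (running 1/72)
  +(−1)^1/∏(1,0,2,2,1,3)! = -1/24  (running -1/36)
⟨..|..⟩ = √(1944/7)·(-1/36) = -0.462910

-0.462910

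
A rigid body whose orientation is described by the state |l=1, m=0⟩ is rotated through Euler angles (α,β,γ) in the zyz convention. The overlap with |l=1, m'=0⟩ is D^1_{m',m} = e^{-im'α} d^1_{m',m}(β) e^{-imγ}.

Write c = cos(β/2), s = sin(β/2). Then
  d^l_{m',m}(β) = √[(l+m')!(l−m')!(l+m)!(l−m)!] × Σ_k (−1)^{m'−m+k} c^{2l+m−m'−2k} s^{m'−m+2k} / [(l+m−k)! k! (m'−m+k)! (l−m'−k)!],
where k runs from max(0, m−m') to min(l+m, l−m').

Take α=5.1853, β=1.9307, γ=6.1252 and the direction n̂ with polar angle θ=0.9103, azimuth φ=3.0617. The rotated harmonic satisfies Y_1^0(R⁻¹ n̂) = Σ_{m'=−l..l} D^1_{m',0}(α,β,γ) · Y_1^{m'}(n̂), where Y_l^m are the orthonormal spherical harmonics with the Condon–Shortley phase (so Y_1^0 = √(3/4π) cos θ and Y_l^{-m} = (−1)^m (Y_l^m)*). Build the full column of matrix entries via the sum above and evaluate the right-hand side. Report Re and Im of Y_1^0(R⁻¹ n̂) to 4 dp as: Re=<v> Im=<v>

Re=-0.2952 Im=0.0000

Need the full column D^1_{m',0} for m'=−1..1 at α=5.1853, β=1.9307, γ=6.1252.
cos(β/2)=0.569129, sin(β/2)=0.822248
d^1_{-1,0}: single k=1 term ⇒ +0.661803;  D = +0.301438-0.589168i
d^1_{0,0}: k∈[0..1] ⇒ +0.323908 -0.676092 = -0.352184;  D = -0.352184+0.000000i
d^1_{1,0}: single k=0 term ⇒ -0.661803;  D = -0.301438-0.589168i
Y_1^{m'}(θ=0.9103,φ=3.0617) and Σ D·Y over m':
  (+0.3014-0.5892i)·(-0.2720-0.0218i)  (-0.3522+0.0000i)·(+0.2998+0.0000i)  (-0.3014-0.5892i)·(+0.2720-0.0218i)
Y_1^0(R⁻¹ n̂) = -0.295188+0.000000i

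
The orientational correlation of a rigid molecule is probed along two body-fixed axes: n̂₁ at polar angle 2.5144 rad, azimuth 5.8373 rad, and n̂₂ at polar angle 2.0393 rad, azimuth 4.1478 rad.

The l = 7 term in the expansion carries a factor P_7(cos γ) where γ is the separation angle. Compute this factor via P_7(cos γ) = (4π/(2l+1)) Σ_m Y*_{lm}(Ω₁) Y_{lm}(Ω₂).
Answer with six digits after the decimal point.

-0.218539

Summing Y*_{l m}(θ₁,φ₁)·Y_{l m}(θ₂,φ₂) over m ∈ [−7, 7]; prefactor 4π/(2·7+1) = 0.837758:
  [-7]  conj(Y_{7,-7})(Ω₁) = (-0.011987, -0.000245) ; Y_{7,-7}(Ω₂) = (-0.163126, 0.155126) ; Δ = (0.001993, -0.001820)
  [-6]  conj(Y_{7,-6})(Ω₁) = (0.055287, 0.027826) ; Y_{7,-6}(Ω₂) = (-0.413439, -0.103783) ; Δ = (-0.019970, -0.017242)
  [-5]  conj(Y_{7,-5})(Ω₁) = (-0.117610, -0.151969) ; Y_{7,-5}(Ω₂) = (-0.107301, -0.325263) ; Δ = (-0.036810, 0.054561)
  [-4]  conj(Y_{7,-4})(Ω₁) = (0.082190, 0.380486) ; Y_{7,-4}(Ω₂) = (-0.046559, 0.056694) ; Δ = (-0.025398, -0.013056)
  [-3]  conj(Y_{7,-3})(Ω₁) = (0.109482, -0.461060) ; Y_{7,-3}(Ω₂) = (-0.351907, -0.043494) ; Δ = (-0.058581, 0.157488)
  [-2]  conj(Y_{7,-2})(Ω₁) = (-0.119073, 0.147541) ; Y_{7,-2}(Ω₂) = (-0.035666, -0.075443) ; Δ = (0.015378, 0.003721)
  [-1]  conj(Y_{7,-1})(Ω₁) = (-0.282946, 0.135245) ; Y_{7,-1}(Ω₂) = (-0.170265, 0.268827) ; Δ = (0.011818, -0.099091)
  [+0]  conj(Y_{7,0})(Ω₁) = (0.301816, -0.000000) ; Y_{7,0}(Ω₂) = (-0.124985, 0.000000) ; Δ = (-0.037722, 0.000000)
  [+1]  conj(Y_{7,1})(Ω₁) = (0.282946, 0.135245) ; Y_{7,1}(Ω₂) = (0.170265, 0.268827) ; Δ = (0.011818, 0.099091)
  [+2]  conj(Y_{7,2})(Ω₁) = (-0.119073, -0.147541) ; Y_{7,2}(Ω₂) = (-0.035666, 0.075443) ; Δ = (0.015378, -0.003721)
  [+3]  conj(Y_{7,3})(Ω₁) = (-0.109482, -0.461060) ; Y_{7,3}(Ω₂) = (0.351907, -0.043494) ; Δ = (-0.058581, -0.157488)
  [+4]  conj(Y_{7,4})(Ω₁) = (0.082190, -0.380486) ; Y_{7,4}(Ω₂) = (-0.046559, -0.056694) ; Δ = (-0.025398, 0.013056)
  [+5]  conj(Y_{7,5})(Ω₁) = (0.117610, -0.151969) ; Y_{7,5}(Ω₂) = (0.107301, -0.325263) ; Δ = (-0.036810, -0.054561)
  [+6]  conj(Y_{7,6})(Ω₁) = (0.055287, -0.027826) ; Y_{7,6}(Ω₂) = (-0.413439, 0.103783) ; Δ = (-0.019970, 0.017242)
  [+7]  conj(Y_{7,7})(Ω₁) = (0.011987, -0.000245) ; Y_{7,7}(Ω₂) = (0.163126, 0.155126) ; Δ = (0.001993, 0.001820)
Accumulated sum (-0.260862, 0.000000); after 4π/(2l+1) scaling, (-0.218539, 0.000000) ⇒ P_7 = -0.218539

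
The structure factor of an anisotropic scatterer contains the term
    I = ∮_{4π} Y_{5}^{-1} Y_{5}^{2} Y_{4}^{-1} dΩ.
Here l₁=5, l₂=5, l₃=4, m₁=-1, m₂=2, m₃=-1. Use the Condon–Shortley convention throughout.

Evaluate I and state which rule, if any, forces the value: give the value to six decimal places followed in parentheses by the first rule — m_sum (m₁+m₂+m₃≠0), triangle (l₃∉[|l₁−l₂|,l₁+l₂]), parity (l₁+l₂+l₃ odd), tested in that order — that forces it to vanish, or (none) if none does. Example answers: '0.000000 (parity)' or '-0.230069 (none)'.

0.128377 (none)

Rules hold: Σm=0, L=14 even, 0≤4≤10.
N = 11·11·9 = 1089
Δ = 6!·4!·4!/15! = 1/3153150
Racah Σ t=1..5: t=1:−1/69120 t=2:+1/1728 t=3:−1/576 t=4:+1/1728 t=5:−1/69120 = -7/11520
⇒ 3j(5 5 4; 0 0 0)² = 2/143, sgn -1
Racah Σ t=3..6: t=3:−1/5184 t=4:+1/1152 t=5:−1/2880 t=6:+1/103680 = 7/20736
⇒ 3j(5 5 4; -1 2 -1)² = 35/2574, sgn -1
4πI² = N·(3j₀)²·(3jₘ)² = 35/169
I = +1·√(0.207101/4π) = 0.12837656
No selection rule forces the value: the integral is nonzero (none).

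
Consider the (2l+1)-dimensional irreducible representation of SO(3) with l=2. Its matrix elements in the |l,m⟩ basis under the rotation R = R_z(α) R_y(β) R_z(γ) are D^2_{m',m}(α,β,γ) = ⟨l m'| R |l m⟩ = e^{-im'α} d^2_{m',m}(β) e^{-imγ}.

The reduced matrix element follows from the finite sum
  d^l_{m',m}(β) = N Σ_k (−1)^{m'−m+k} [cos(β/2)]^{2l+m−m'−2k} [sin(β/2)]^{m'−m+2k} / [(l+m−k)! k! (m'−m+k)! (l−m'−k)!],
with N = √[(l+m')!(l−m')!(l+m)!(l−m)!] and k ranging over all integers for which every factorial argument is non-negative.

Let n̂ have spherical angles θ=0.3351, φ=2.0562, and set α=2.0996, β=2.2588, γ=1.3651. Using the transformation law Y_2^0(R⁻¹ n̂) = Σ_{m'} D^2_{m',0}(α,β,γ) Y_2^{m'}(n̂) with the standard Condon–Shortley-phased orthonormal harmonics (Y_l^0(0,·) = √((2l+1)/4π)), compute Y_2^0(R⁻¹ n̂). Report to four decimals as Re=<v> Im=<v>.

Re=-0.2022 Im=0.0000

Need the full column D^2_{m',0} for m'=−2..2 at α=2.0996, β=2.2588, γ=1.3651.
cos(β/2)=0.427202, sin(β/2)=0.904156
d^2_{-2,0}: single k=2 term ⇒ +0.365451;  D = -0.179421-0.318375i
d^2_{-1,0}: k∈[1..2] ⇒ +0.172671 -0.773463 = -0.600792;  D = +0.303100-0.518730i
d^2_{0,0}: k∈[0..2] ⇒ +0.033307 -0.596780 +0.668303 = +0.104830;  D = +0.104830+0.000000i
d^2_{1,0}: k∈[0..1] ⇒ -0.172671 +0.773463 = +0.600792;  D = -0.303100-0.518730i
d^2_{2,0}: single k=0 term ⇒ +0.365451;  D = -0.179421+0.318375i
Y_2^{m'}(θ=0.3351,φ=2.0562) and Σ D·Y over m':
  (-0.1794-0.3184i)·(-0.0236+0.0345i)  (+0.3031-0.5187i)·(-0.1119-0.2122i)  (+0.1048+0.0000i)·(+0.5285+0.0000i)  (-0.3031-0.5187i)·(+0.1119-0.2122i)  (-0.1794+0.3184i)·(-0.0236-0.0345i)
Y_2^0(R⁻¹ n̂) = -0.202209+0.000000i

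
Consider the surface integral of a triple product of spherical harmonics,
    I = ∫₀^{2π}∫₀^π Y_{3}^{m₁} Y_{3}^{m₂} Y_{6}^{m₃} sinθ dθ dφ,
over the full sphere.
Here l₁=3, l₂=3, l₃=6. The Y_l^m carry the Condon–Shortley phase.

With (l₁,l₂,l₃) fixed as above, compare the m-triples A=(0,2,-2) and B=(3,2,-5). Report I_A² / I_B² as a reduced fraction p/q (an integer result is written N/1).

16/33

l's match ⇒ only the (l;m) 3-j factors differ between A and B.
A: triangle coeff Δ(3,3,6) = 1/12012; Σ_t [0,0]: t=0:+1/4320 = 1/4320; (3j)²=8/429 [(3 3 6; 0 2 -2)], sign=+1
B: triangle coeff Δ(3,3,6) = 1/12012; Σ_t [0,0]: t=0:+1/86400 = 1/86400; (3j)²=1/26 [(3 3 6; 3 2 -5)], sign=-1
I_A²/I_B² = (8/429)/(1/26) = 16/33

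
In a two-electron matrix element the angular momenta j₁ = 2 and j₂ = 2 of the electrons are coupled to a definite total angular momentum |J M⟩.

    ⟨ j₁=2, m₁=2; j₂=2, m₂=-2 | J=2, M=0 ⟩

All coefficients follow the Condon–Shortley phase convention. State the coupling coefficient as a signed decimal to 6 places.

√[5·2!2!2!/7! · 4!0!0!4!2!2!] = √(128/7)
  +(−1)^0/∏(0,2,0,0,2,2)! = 1/8  (running 1/8)
⟨..|..⟩ = √(128/7)·(1/8) = +0.534522

+√(2/7) ≈ +0.534522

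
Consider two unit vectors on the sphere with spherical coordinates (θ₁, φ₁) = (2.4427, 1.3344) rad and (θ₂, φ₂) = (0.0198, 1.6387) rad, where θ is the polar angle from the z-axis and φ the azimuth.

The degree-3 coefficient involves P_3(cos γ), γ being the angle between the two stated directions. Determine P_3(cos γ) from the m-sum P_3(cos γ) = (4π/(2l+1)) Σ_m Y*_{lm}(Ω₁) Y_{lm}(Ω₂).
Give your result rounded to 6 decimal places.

0.061411

Addition theorem: P_3(cos γ) = (4π/7) Σ_m Y*_{lm}(Ω₁) Y_{lm}(Ω₂), m = −3…3:
  term(m=-3) = +0.000000-0.000000i   from Y*(Ω₁)=-0.072357-0.084320i, Y(Ω₂)=+0.000001+0.000003i
  term(m=-2) = -0.000106+0.000074i   from Y*(Ω₁)=+0.288323-0.147473i, Y(Ω₂)=-0.000397+0.000054i
  term(m=-1) = +0.009796-0.003076i   from Y*(Ω₁)=+0.094002+0.390209i, Y(Ω₂)=-0.001736-0.025523i
  term(m=+0) = +0.014829+0.000000i   from Y*(Ω₁)=+0.019892-0.000000i, Y(Ω₂)=+0.745475+0.000000i
  term(m=+1) = +0.009796+0.003076i   from Y*(Ω₁)=-0.094002+0.390209i, Y(Ω₂)=+0.001736-0.025523i
  term(m=+2) = -0.000106-0.000074i   from Y*(Ω₁)=+0.288323+0.147473i, Y(Ω₂)=-0.000397-0.000054i
  term(m=+3) = +0.000000+0.000000i   from Y*(Ω₁)=+0.072357-0.084320i, Y(Ω₂)=-0.000001+0.000003i
Accumulated sum +0.034208+0.000000i; after 4π/(2l+1) scaling, +0.061411+0.000000i ⇒ P_3 = 0.061411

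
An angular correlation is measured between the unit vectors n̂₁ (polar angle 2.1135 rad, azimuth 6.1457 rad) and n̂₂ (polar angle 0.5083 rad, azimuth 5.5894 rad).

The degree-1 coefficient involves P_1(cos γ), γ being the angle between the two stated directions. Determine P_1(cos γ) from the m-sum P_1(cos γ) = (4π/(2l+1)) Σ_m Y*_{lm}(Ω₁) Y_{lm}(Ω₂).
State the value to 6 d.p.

Term-by-term m-sum for l=1 (normalisation 4π/3 = 4.188790):
  [-1]  conj(Y_{1,-1})(Ω₁) = (0.293060, -0.040547) ; Y_{1,-1}(Ω₂) = (0.129279, 0.107524) ; Δ = (0.042246, 0.026269)
  [+0]  conj(Y_{1,0})(Ω₁) = (-0.252340, -0.000000) ; Y_{1,0}(Ω₂) = (0.426830, 0.000000) ; Δ = (-0.107706, -0.000000)
  [+1]  conj(Y_{1,1})(Ω₁) = (-0.293060, -0.040547) ; Y_{1,1}(Ω₂) = (-0.129279, 0.107524) ; Δ = (0.042246, -0.026269)
Σ over m = (-0.023214, 0.000000); ×(4π/3) → (-0.097239, 0.000000). Real part: -0.097239

-0.097239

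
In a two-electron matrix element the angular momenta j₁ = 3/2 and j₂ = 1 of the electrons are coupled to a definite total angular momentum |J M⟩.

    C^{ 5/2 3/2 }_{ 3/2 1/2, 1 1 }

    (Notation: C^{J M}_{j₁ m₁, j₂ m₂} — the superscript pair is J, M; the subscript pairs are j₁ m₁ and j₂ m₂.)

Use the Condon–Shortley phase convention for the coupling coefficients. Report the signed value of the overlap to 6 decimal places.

√[6·0!3!2!/6! · 2!1!2!0!4!1!] = √(48/5)
  +(−1)^0/∏(0,0,1,2,2,0)! = 1/4  (running 1/4)
⟨..|..⟩ = √(48/5)·(1/4) = +0.774597

+0.774597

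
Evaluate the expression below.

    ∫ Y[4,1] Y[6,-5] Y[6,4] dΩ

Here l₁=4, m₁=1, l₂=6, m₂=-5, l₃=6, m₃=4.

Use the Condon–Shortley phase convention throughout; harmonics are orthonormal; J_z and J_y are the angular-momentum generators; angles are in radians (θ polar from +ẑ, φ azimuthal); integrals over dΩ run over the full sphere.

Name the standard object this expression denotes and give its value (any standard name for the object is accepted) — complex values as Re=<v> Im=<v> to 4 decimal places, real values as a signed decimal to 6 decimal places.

Gaunt coefficient, +0.047465

This is a Gaunt coefficient — the integral of a triple product of spherical harmonics over the sphere.
Rules hold: Σm=0, L=16 even, 2≤6≤10.
N = 9·13·13 = 1521
Δ = 4!·4!·8!/17! = 1/15315300
Racah Σ t=0..4: t=0:+1/829440 t=1:−1/25920 t=2:+1/9216 t=3:−1/25920 t=4:+1/829440 = 7/207360
⇒ 3j(4 6 6; 0 0 0)² = 28/2431, sgn +1
Racah Σ t=0..1: t=0:+1/725760 t=1:−1/967680 = 1/2903040
⇒ 3j(4 6 6; 1 -5 4)² = 5/3094, sgn +1
4πI² = N·(3j₀)²·(3jₘ)² = 90/3179
I = +1·√(0.0283108/4π) = 0.04746473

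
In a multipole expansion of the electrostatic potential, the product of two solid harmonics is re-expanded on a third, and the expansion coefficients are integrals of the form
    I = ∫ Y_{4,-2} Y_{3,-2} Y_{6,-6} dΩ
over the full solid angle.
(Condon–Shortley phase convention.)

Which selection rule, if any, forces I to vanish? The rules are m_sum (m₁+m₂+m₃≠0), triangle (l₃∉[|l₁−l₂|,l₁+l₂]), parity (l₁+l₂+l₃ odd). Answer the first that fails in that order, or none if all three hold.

m_sum

azimuthal sum: -2 − 2 − 6 = -10  ✗
1 ≤ 6 ≤ 7 (triangle on l)
L = 4 + 3 + 6 = 13 (odd)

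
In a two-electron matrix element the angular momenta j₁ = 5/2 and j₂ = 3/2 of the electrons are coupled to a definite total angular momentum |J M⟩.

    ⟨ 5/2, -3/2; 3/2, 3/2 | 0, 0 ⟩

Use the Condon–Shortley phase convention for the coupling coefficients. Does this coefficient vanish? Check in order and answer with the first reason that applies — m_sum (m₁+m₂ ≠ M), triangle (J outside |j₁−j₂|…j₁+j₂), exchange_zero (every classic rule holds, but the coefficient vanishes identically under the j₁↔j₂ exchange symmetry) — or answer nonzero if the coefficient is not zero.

m-sum: m₁+m₂ = -3/2+3/2 = 0, M = 0  ✓
triangle: need |j₁−j₂| ≤ J ≤ j₁+j₂, i.e. J ∈ [1, 4]; J = 0 is outside ✗ ⇒ coefficient is 0

triangle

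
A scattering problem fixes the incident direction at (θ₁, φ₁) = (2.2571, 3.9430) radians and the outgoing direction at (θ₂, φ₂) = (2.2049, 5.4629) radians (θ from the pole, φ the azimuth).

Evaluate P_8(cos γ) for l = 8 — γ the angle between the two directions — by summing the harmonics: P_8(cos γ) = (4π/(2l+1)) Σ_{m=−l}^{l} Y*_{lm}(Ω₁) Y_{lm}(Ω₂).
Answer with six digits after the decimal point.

Addition theorem: P_8(cos γ) = (4π/17) Σ_m Y*_{lm}(Ω₁) Y_{lm}(Ω₂), m = −8…8:
  m=-8: (0.06557 + 0.00844j) × (0.08790 + 0.02519j) = 0.00555 + 0.00239j  (running Σ = 0.00555 + 0.00239j)
  m=-7: (0.16934 - 0.13508j) × (-0.23055 + 0.13857j) = -0.02032 + 0.05461j  (running Σ = -0.01477 + 0.05700j)
  m=-6: (0.03887 - 0.40339j) × (0.09119 - 0.42927j) = -0.16962 - 0.05347j  (running Σ = -0.18439 + 0.00353j)
  m=-5: (-0.27981 - 0.32862j) × (0.21240 + 0.30328j) = 0.04023 - 0.15466j  (running Σ = -0.14416 - 0.15113j)
  m=-4: (-0.12581 - 0.00807j) × (0.01663 + 0.00234j) = -0.00207 - 0.00043j  (running Σ = -0.14624 - 0.15156j)
  m=-3: (0.21848 - 0.19844j) × (-0.27778 + 0.22497j) = -0.01605 + 0.10428j  (running Σ = -0.16228 - 0.04728j)
  m=-2: (0.00956 - 0.29861j) × (0.01242 - 0.17770j) = -0.05294 - 0.00541j  (running Σ = -0.21523 - 0.05269j)
  m=-1: (0.11799 + 0.12182j) × (-0.19400 - 0.20804j) = 0.00245 - 0.04818j  (running Σ = -0.21277 - 0.10087j)
  m=0: (0.32732 + 0.00000j) × (0.22495 + 0.00000j) = 0.07363 + 0.00000j  (running Σ = -0.13914 - 0.10087j)
  m=1: (-0.11799 + 0.12182j) × (0.19400 - 0.20804j) = 0.00245 + 0.04818j  (running Σ = -0.13669 - 0.05269j)
  m=2: (0.00956 + 0.29861j) × (0.01242 + 0.17770j) = -0.05294 + 0.00541j  (running Σ = -0.18963 - 0.04728j)
  m=3: (-0.21848 - 0.19844j) × (0.27778 + 0.22497j) = -0.01605 - 0.10428j  (running Σ = -0.20568 - 0.15156j)
  m=4: (-0.12581 + 0.00807j) × (0.01663 - 0.00234j) = -0.00207 + 0.00043j  (running Σ = -0.20775 - 0.15113j)
  m=5: (0.27981 - 0.32862j) × (-0.21240 + 0.30328j) = 0.04023 + 0.15466j  (running Σ = -0.16752 + 0.00353j)
  m=6: (0.03887 + 0.40339j) × (0.09119 + 0.42927j) = -0.16962 + 0.05347j  (running Σ = -0.33714 + 0.05700j)
  m=7: (-0.16934 - 0.13508j) × (0.23055 + 0.13857j) = -0.02032 - 0.05461j  (running Σ = -0.35746 + 0.00239j)
  m=8: (0.06557 - 0.00844j) × (0.08790 - 0.02519j) = 0.00555 - 0.00239j  (running Σ = -0.35191 + 0.00000j)
Σ over m = -0.35191 + 0.00000j; ×(4π/17) → -0.26013 + 0.00000j. Real part: -0.260133

-0.260133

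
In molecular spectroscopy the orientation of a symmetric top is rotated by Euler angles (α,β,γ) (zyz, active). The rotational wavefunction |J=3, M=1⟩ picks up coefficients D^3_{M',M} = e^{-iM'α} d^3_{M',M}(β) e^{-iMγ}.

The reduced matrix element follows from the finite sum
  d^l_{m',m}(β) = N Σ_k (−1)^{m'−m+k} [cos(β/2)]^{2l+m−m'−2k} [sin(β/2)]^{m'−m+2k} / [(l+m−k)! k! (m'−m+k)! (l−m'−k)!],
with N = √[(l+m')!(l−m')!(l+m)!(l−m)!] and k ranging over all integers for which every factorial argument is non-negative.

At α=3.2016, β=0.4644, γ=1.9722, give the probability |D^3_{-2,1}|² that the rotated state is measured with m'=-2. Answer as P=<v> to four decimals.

P=0.0048

Split into d^3_{-2,1}(β=0.4644) × two z-phases.
Half-angle: c=0.973162, s=0.230119. N=√(1·120·24·2)=75.894664
k: max(0,(1)−(-2))=3 … min(3+(1),3−(-2))=4
  k=3: (−1)^0·75.8947/(12)·0.9732^3·0.2301^3 = +0.071030
  k=4: (−1)^1·75.8947/(24)·0.9732^1·0.2301^5 = -0.001986
d^3_{-2,1}(0.4644) = +0.071030 -0.001986 = +0.069044
|D^3_{-2,1}|² = |d^3_{-2,1}(β)|² = (+0.069044)² = 0.004767 (the z-rotation phases have unit modulus)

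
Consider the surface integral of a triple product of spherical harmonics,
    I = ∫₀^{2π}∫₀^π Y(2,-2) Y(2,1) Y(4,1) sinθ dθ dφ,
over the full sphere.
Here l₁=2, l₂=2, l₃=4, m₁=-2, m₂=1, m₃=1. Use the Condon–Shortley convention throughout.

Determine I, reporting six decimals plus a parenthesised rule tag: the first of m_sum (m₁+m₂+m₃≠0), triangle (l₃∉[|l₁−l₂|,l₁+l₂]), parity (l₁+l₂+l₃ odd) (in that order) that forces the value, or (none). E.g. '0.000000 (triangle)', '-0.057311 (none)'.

m-sum 0 ✓  L=8 even ✓  0≤4≤4 ✓
Π(2lᵢ+1) = 5×5×9 = 225
triangle coeff Δ(2,2,4) = 1/630
Σ_t [0,0]: t=0:+1/16 = 1/16
(3j)²=2/35 [(2 2 4; 0 0 0)], sign=+1
Σ_t [0,0]: t=0:+1/144 = 1/144
(3j)²=1/126 [(2 2 4; -2 1 1)], sign=-1
⇒ 4πI² = 5/49
I = (-1)√(5/49/(4π)) = -0.09011188
No selection rule forces the value: the integral is nonzero (none).

-0.090112 (none)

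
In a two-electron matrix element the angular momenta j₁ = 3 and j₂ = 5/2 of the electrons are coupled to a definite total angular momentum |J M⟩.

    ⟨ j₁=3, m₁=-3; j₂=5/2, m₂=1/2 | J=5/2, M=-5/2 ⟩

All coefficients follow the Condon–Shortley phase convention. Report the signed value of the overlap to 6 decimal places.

√[6·3!3!2!/9! · 0!6!3!2!0!5!] = √(8640/7)
  +(−1)^3/∏(3,0,3,0,0,2)! = -1/72  (running -1/72)
⟨..|..⟩ = √(8640/7)·(-1/72) = -0.487950

-0.487950  (= −√(5/21))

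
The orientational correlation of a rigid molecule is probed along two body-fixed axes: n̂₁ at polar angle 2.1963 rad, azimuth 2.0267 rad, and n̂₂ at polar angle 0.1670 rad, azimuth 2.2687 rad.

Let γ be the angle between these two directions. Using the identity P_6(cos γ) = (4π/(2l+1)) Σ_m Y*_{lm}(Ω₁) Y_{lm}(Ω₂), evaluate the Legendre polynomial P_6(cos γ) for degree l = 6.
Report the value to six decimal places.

Summing Y*_{l m}(θ₁,φ₁)·Y_{l m}(θ₂,φ₂) over m ∈ [−6, 6]; prefactor 4π/(2·6+1) = 0.966644:
  term(m=-6) = 0.00000 - 0.00000j   from Y*(Ω₁)=0.12596 - 0.05417j, Y(Ω₂)=0.00001 - 0.00001j
  term(m=-5) = -0.00003 + 0.00007j   from Y*(Ω₁)=0.26044 + 0.22328j, Y(Ω₂)=0.00007 + 0.00020j
  term(m=-4) = 0.00064 - 0.00093j   from Y*(Ω₁)=-0.10680 + 0.41341j, Y(Ω₂)=-0.00248 - 0.00091j
  term(m=-3) = -0.00266 + 0.00236j   from Y*(Ω₁)=-0.15344 + 0.03160j, Y(Ω₂)=0.01967 - 0.01134j
  term(m=-2) = -0.03239 + 0.01703j   from Y*(Ω₁)=0.16939 + 0.21871j, Y(Ω₂)=-0.02303 + 0.13026j
  term(m=-1) = 0.12674 - 0.03129j   from Y*(Ω₁)=-0.12107 + 0.24690j, Y(Ω₂)=-0.30508 - 0.36375j
  term(m=+0) = 0.15443 + 0.00000j   from Y*(Ω₁)=0.20868 + 0.00000j, Y(Ω₂)=0.74006 + 0.00000j
  term(m=+1) = 0.12674 + 0.03129j   from Y*(Ω₁)=0.12107 + 0.24690j, Y(Ω₂)=0.30508 - 0.36375j
  term(m=+2) = -0.03239 - 0.01703j   from Y*(Ω₁)=0.16939 - 0.21871j, Y(Ω₂)=-0.02303 - 0.13026j
  term(m=+3) = -0.00266 - 0.00236j   from Y*(Ω₁)=0.15344 + 0.03160j, Y(Ω₂)=-0.01967 - 0.01134j
  term(m=+4) = 0.00064 + 0.00093j   from Y*(Ω₁)=-0.10680 - 0.41341j, Y(Ω₂)=-0.00248 + 0.00091j
  term(m=+5) = -0.00003 - 0.00007j   from Y*(Ω₁)=-0.26044 + 0.22328j, Y(Ω₂)=-0.00007 + 0.00020j
  term(m=+6) = 0.00000 + 0.00000j   from Y*(Ω₁)=0.12596 + 0.05417j, Y(Ω₂)=0.00001 + 0.00001j
Accumulated sum 0.33905 + 0.00000j; after 4π/(2l+1) scaling, 0.32774 + 0.00000j ⇒ P_6 = 0.327741

0.327741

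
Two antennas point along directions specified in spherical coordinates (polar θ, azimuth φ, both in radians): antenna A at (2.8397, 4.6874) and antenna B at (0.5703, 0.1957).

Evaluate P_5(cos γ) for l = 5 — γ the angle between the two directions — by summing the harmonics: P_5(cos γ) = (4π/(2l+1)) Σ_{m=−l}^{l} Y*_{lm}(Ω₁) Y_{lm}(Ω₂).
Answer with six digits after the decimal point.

Addition theorem: P_5(cos γ) = (4π/11) Σ_m Y*_{lm}(Ω₁) Y_{lm}(Ω₂), m = −5…5:
  term(m=-5) = (-0.000020, -0.000010)   from Y*(Ω₁)=(-0.000134, -0.001070), Y(Ω₂)=(0.011885, -0.017662)
  term(m=-4) = (-0.000730, 0.000888)   from Y*(Ω₁)=(-0.010897, 0.001093), Y(Ω₂)=(0.074410, -0.074025)
  term(m=-3) = (0.011788, 0.015124)   from Y*(Ω₁)=(0.004906, 0.065326), Y(Ω₂)=(0.243689, -0.162142)
  term(m=-2) = (0.105013, -0.049615)   from Y*(Ω₁)=(0.247849, -0.012397), Y(Ω₂)=(0.432626, -0.178542)
  term(m=-1) = (-0.033277, -0.148329)   from Y*(Ω₁)=(-0.013536, -0.541569), Y(Ω₂)=(0.275251, -0.054565)
  term(m=+0) = (0.115637, 0.000000)   from Y*(Ω₁)=(-0.395476, -0.000000), Y(Ω₂)=(-0.292399, 0.000000)
  term(m=+1) = (-0.033277, 0.148329)   from Y*(Ω₁)=(0.013536, -0.541569), Y(Ω₂)=(-0.275251, -0.054565)
  term(m=+2) = (0.105013, 0.049615)   from Y*(Ω₁)=(0.247849, 0.012397), Y(Ω₂)=(0.432626, 0.178542)
  term(m=+3) = (0.011788, -0.015124)   from Y*(Ω₁)=(-0.004906, 0.065326), Y(Ω₂)=(-0.243689, -0.162142)
  term(m=+4) = (-0.000730, -0.000888)   from Y*(Ω₁)=(-0.010897, -0.001093), Y(Ω₂)=(0.074410, 0.074025)
  term(m=+5) = (-0.000020, 0.000010)   from Y*(Ω₁)=(0.000134, -0.001070), Y(Ω₂)=(-0.011885, -0.017662)
Accumulated sum (0.281183, -0.000000); after 4π/(2l+1) scaling, (0.321223, -0.000000) ⇒ P_5 = 0.321223

0.321223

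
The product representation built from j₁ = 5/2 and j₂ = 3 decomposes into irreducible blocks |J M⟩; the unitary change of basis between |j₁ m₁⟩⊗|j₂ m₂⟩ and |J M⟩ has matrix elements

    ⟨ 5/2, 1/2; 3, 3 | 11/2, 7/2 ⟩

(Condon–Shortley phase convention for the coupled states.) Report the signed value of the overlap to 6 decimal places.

√[12·0!5!6!/12! · 3!2!6!0!9!2!] = √(149299200/11)
  +(−1)^0/∏(0,0,2,6,3,0)! = 1/8640  (running 1/8640)
⟨..|..⟩ = √(149299200/11)·(1/8640) = +0.426401

+√(2/11) ≈ +0.426401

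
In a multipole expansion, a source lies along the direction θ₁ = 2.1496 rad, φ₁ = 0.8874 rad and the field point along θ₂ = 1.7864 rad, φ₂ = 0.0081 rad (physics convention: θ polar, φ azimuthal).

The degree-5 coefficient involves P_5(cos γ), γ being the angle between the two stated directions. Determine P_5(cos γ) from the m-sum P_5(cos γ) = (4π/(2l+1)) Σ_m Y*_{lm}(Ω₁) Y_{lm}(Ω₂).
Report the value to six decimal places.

Expand P_5 via completeness: Σ_{m} conj(Y_{5,m}) at Ω₁ times Y_{5,m} at Ω₂ —
  term(m=-5) = (-0.024470, -0.074871)   from Y*(Ω₁)=(-0.051882, -0.183609), Y(Ω₂)=(0.412495, -0.016715)
  term(m=-4) = (-0.104868, -0.041353)   from Y*(Ω₁)=(0.361905, 0.156439), Y(Ω₂)=(-0.285764, 0.009262)
  term(m=-3) = (0.057066, -0.031449)   from Y*(Ω₁)=(-0.304865, 0.158481), Y(Ω₂)=(-0.189580, 0.004608)
  term(m=-2) = (-0.003703, 0.019488)   from Y*(Ω₁)=(-0.013464, 0.065081), Y(Ω₂)=(0.298435, -0.004835)
  term(m=-1) = (-0.028232, -0.034103)   from Y*(Ω₁)=(-0.221593, -0.272129), Y(Ω₂)=(0.126151, -0.001022)
  term(m=+0) = (-0.005829, 0.000000)   from Y*(Ω₁)=(0.019531, -0.000000), Y(Ω₂)=(-0.298442, 0.000000)
  term(m=+1) = (-0.028232, 0.034103)   from Y*(Ω₁)=(0.221593, -0.272129), Y(Ω₂)=(-0.126151, -0.001022)
  term(m=+2) = (-0.003703, -0.019488)   from Y*(Ω₁)=(-0.013464, -0.065081), Y(Ω₂)=(0.298435, 0.004835)
  term(m=+3) = (0.057066, 0.031449)   from Y*(Ω₁)=(0.304865, 0.158481), Y(Ω₂)=(0.189580, 0.004608)
  term(m=+4) = (-0.104868, 0.041353)   from Y*(Ω₁)=(0.361905, -0.156439), Y(Ω₂)=(-0.285764, -0.009262)
  term(m=+5) = (-0.024470, 0.074871)   from Y*(Ω₁)=(0.051882, -0.183609), Y(Ω₂)=(-0.412495, -0.016715)
Total Σ_m = (-0.214245, -0.000000). Multiply by 1.142397: (-0.244753, -0.000000). P_5(cos γ) = -0.244753

-0.244753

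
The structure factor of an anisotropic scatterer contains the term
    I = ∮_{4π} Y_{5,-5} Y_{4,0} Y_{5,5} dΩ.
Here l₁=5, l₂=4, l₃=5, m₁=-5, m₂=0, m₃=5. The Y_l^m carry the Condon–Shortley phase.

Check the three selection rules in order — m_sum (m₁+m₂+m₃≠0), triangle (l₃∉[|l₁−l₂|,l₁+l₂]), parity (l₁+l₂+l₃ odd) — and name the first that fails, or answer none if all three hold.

none

Σmᵢ = 0  ✓
l₃∈[|l₁−l₂|,l₁+l₂]=[1,9], have l₃=5  ✓
Σlᵢ = 14 ⇒ even  ✓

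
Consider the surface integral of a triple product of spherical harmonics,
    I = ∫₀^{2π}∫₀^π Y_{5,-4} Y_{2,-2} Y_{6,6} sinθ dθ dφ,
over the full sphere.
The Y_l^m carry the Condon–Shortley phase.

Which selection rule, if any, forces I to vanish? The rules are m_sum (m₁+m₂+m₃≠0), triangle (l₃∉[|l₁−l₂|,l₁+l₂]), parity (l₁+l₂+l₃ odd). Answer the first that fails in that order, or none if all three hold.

azimuthal sum: -4 − 2 + 6 = 0  ✓
3 ≤ 6 ≤ 7 (triangle on l)  ✓
L = 5 + 2 + 6 = 13 (odd)  ✗

parity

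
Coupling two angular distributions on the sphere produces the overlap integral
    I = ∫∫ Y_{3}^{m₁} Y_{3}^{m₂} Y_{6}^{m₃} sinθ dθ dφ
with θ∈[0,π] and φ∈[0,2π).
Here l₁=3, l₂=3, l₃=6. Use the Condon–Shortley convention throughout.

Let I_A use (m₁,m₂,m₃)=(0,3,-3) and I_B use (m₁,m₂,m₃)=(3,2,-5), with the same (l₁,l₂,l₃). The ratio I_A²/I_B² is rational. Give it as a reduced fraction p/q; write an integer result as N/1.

2/11

l's match ⇒ only the (l;m) 3-j factors differ between A and B.
A: triangle coeff Δ(3,3,6) = 1/12012; Σ_t [0,0]: t=0:+1/25920 = 1/25920; (3j)²=1/143 [(3 3 6; 0 3 -3)], sign=-1
B: triangle coeff Δ(3,3,6) = 1/12012; Σ_t [0,0]: t=0:+1/86400 = 1/86400; (3j)²=1/26 [(3 3 6; 3 2 -5)], sign=-1
I_A²/I_B² = (1/143)/(1/26) = 2/11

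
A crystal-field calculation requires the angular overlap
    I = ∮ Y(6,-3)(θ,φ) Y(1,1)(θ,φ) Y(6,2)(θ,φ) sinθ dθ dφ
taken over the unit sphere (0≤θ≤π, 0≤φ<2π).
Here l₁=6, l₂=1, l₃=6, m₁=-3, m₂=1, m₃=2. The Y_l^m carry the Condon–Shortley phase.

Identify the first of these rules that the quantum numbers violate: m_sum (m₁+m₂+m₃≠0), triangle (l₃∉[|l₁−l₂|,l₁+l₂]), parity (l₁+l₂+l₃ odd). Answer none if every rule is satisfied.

parity

Σmᵢ = 0  ✓
l₃∈[|l₁−l₂|,l₁+l₂]=[5,7], have l₃=6  ✓
Σlᵢ = 13 ⇒ odd  ✗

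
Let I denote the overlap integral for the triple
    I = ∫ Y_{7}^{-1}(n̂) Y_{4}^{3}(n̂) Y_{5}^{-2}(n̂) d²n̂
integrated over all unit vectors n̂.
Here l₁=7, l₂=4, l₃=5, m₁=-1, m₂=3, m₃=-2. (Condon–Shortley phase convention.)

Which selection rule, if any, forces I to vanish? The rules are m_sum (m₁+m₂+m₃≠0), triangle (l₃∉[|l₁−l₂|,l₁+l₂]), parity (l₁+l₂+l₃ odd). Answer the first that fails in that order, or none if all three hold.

none

azimuthal sum: -1 + 3 − 2 = 0  ✓
3 ≤ 5 ≤ 11 (triangle on l)  ✓
L = 7 + 4 + 5 = 16 (even)  ✓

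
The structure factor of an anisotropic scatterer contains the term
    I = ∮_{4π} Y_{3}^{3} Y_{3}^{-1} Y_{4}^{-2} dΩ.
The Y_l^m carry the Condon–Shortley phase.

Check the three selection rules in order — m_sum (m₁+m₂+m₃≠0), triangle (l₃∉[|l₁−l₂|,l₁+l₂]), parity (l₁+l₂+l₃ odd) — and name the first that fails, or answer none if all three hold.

m₁+m₂+m₃ = 3 − 1 − 2 = 0  ✓
triangle: |3−3|=0 ≤ l₃=4 ≤ 3+3=6  ✓
parity: l₁+l₂+l₃ = 10 is even  ✓

none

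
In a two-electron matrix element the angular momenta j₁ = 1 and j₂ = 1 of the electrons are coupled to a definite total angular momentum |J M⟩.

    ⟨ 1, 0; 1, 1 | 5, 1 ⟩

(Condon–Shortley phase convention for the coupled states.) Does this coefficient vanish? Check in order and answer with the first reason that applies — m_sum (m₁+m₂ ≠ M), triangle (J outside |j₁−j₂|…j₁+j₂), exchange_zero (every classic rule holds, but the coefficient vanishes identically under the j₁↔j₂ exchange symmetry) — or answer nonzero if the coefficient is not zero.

m-sum: m₁+m₂ = 0+1 = 1, M = 1  ✓
triangle: need |j₁−j₂| ≤ J ≤ j₁+j₂, i.e. J ∈ [0, 2]; J = 5 is outside ✗ ⇒ coefficient is 0

triangle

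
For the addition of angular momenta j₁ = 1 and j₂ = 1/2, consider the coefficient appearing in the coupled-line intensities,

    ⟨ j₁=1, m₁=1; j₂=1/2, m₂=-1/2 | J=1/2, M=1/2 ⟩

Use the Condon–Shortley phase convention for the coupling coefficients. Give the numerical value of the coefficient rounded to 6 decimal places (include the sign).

+√(2/3) = +0.816497

j₁+j₂−J=1  J+j₁−j₂=1  J−j₁+j₂=0  j₁+j₂+J+1=3
(j₁±m₁, j₂±m₂, J±M) = (2,0,0,1,1,0)
P² = 2/3
sum k=0..0:
  [0] +1/1 = 1
S = 1
C² = P²·S² = 2/3 ; C = +0.816497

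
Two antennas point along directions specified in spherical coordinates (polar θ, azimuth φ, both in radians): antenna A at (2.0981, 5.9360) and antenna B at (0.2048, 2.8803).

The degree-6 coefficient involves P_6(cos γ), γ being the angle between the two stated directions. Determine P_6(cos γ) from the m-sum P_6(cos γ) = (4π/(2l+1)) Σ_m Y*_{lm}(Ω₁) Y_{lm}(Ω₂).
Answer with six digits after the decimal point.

-0.020797

Summing Y*_{l m}(θ₁,φ₁)·Y_{l m}(θ₂,φ₂) over m ∈ [−6, 6]; prefactor 4π/(2·6+1) = 0.966644:
  m=-6: Y*=-0.09862 - 0.17536j  Y=0.00000 + 0.00003j  product 0.00001 - 0.00000j
  m=-5: Y*=0.06671 + 0.40031j  Y=-0.00015 - 0.00055j  product 0.00021 - 0.00010j
  m=-4: Y*=0.06432 - 0.34937j  Y=0.00292 + 0.00504j  product 0.00195 - 0.00070j
  m=-3: Y*=0.02292 - 0.03919j  Y=-0.02866 - 0.02858j  product -0.00178 + 0.00047j
  m=-2: Y*=-0.26952 + 0.22443j  Y=0.16425 + 0.09461j  product -0.06550 + 0.01136j
  m=-1: Y*=0.08096 - 0.02929j  Y=-0.52046 - 0.13918j  product -0.04621 + 0.00398j
  m=+0: Y*=0.32680 + 0.00000j  Y=0.61547 + 0.00000j  product 0.20113 + 0.00000j
  m=+1: Y*=-0.08096 - 0.02929j  Y=0.52046 - 0.13918j  product -0.04621 - 0.00398j
  m=+2: Y*=-0.26952 - 0.22443j  Y=0.16425 - 0.09461j  product -0.06550 - 0.01136j
  m=+3: Y*=-0.02292 - 0.03919j  Y=0.02866 - 0.02858j  product -0.00178 - 0.00047j
  m=+4: Y*=0.06432 + 0.34937j  Y=0.00292 - 0.00504j  product 0.00195 + 0.00070j
  m=+5: Y*=-0.06671 + 0.40031j  Y=0.00015 - 0.00055j  product 0.00021 + 0.00010j
  m=+6: Y*=-0.09862 + 0.17536j  Y=0.00000 - 0.00003j  product 0.00001 + 0.00000j
Σ over m = -0.02151 + 0.00000j; ×(4π/13) → -0.02080 + 0.00000j. Real part: -0.020797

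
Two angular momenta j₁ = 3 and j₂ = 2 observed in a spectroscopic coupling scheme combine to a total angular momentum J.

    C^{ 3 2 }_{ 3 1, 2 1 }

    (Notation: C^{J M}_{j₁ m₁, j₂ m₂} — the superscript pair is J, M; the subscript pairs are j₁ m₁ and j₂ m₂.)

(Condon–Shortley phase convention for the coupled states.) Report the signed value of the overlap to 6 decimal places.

√[7·2!4!2!/9! · 4!2!3!1!5!1!] = √(64)
  +(−1)^1/∏(1,1,1,2,3,0)! = -1/12  (running -1/12)
  +(−1)^2/∏(2,0,0,1,4,1)! = 1/48  (running -1/16)
⟨..|..⟩ = √(64)·(-1/16) = -0.500000

−√(1/4) = -0.500000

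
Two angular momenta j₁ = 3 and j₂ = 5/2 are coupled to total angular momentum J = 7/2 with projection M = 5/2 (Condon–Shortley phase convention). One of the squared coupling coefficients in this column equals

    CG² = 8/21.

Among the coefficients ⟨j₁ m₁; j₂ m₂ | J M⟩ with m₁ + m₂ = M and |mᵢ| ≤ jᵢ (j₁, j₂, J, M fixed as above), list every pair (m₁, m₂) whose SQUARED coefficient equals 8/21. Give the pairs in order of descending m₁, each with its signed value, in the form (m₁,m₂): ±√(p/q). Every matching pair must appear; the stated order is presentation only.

Admissible pairs with m₁+m₂ = M = 5/2: (0,5/2), (1,3/2), (2,1/2), (3,-1/2)
  (m₁,m₂)=(3,-1/2): CG² = 3/7, CG = +√(3/7)
  (m₁,m₂)=(2,1/2): CG² = 2/63, CG = −√(2/63)
  (m₁,m₂)=(1,3/2): CG² = 10/63, CG = −√(10/63)
  (m₁,m₂)=(0,5/2): CG² = 8/21, CG = +√(8/21)   ← matches the target
Pairs with CG² = 8/21: (0,5/2): +√(8/21)

(0,5/2): +√(8/21)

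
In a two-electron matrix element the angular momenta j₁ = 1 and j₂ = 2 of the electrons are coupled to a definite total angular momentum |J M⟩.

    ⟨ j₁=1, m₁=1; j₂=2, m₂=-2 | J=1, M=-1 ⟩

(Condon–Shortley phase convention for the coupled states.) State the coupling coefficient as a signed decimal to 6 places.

+0.774597  (= +√(3/5))

√[3·2!0!2!/5! · 2!0!0!4!0!2!] = √(48/5)
  +(−1)^0/∏(0,2,0,0,0,2)! = 1/4  (running 1/4)
⟨..|..⟩ = √(48/5)·(1/4) = +0.774597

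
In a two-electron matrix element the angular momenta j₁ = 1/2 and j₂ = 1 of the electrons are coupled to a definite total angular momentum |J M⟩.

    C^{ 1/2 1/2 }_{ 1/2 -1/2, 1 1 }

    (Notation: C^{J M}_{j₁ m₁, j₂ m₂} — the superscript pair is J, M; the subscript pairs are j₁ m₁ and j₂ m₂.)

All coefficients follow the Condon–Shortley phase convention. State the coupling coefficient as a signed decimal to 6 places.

triangle: 1!×0!×1!/3! = 1/6
(j±m)!: 0!×1!×2!×0!×1!×0! = 2
prefactor² = (2J+1)×Δ×N² = 2/3
  k=1: −1/(1!×0!×0!×1!×0!×0!) = -1
Σ = -1  ⇒  CG² = 2/3×(-1)² = 2/3
CG = −√(2/3) = -0.816497

−√(2/3) ≈ -0.816497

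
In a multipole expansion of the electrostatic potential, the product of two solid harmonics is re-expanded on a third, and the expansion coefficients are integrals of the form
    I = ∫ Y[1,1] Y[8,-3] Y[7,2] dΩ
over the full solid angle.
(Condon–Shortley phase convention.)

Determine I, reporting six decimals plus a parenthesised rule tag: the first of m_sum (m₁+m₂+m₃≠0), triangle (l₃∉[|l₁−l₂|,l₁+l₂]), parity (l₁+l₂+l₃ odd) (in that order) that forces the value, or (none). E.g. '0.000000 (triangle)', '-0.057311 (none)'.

Checks pass: Σm=0; 16 even; l₃=7∈[7,9].
(2·1+1)(2·8+1)(2·7+1) = 765
Δ: 2! 0! 14! / 17! → 1/2040
sum: t=1:−1/25401600 = -1/25401600
3j²(1 8 7; 0 0 0) = Δ·Π!·Σ² = 8/255  (sign +1)
sum: t=0:+1/87091200 = 1/87091200
3j²(1 8 7; 1 -3 2) = Δ·Π!·Σ² = 11/408  (sign -1)
combine: 4πI² = 765·8/255·11/408 = 11/17
take √, sign -1: I = -0.22691696
No selection rule forces the value: the integral is nonzero (none).

-0.226917 (none)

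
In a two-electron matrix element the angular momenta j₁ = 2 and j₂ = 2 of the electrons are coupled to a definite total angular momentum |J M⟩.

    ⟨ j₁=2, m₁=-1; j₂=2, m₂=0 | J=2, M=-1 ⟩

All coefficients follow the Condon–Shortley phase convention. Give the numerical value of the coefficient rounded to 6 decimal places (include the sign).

√[5·2!2!2!/7! · 1!3!2!2!1!3!] = √(8/7)
  +(−1)^1/∏(1,1,2,1,0,1)! = -1/2  (running -1/2)
  +(−1)^2/∏(2,0,1,0,1,2)! = 1/4  (running -1/4)
⟨..|..⟩ = √(8/7)·(-1/4) = -0.267261

−√(1/14) = -0.267261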